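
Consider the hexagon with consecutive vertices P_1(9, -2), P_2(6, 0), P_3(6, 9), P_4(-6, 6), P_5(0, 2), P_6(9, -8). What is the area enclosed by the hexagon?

Σ = (12) + (54) + (90) + (-12) + (-18) + (54) = 180
Area = |Σ|/2 = 90.

90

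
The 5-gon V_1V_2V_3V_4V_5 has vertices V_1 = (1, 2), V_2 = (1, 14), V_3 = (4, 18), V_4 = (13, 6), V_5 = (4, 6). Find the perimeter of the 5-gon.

|V_1V_2| = √((0)² + (12)²) = √144 = 12
|V_2V_3| = √((3)² + (4)²) = √25 = 5
|V_3V_4| = √((9)² + (-12)²) = √225 = 15
|V_4V_5| = √((-9)² + (0)²) = √81 = 9
|V_5V_1| = √((-3)² + (-4)²) = √25 = 5
Perimeter = 12 + 5 + 15 + 9 + 5 = 46.

46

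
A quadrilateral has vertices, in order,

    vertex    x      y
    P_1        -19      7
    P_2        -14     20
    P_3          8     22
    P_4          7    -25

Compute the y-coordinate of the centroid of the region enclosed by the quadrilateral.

Apply the surveyor's formula. First the cross-terms c_i = x_i·y_{i+1} − x_{i+1}·y_i:
  -282, -468, -354, -426  ⇒  2A = -1530, A = -765.
Then Σ (y_i + y_{i+1})·c_i = -18540, so ȳ = -18540 / (6·(-765)) = 206/51.

206/51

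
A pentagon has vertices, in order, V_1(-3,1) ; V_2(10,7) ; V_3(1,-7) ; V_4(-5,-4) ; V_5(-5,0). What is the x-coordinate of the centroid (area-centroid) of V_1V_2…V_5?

Apply the shoelace (surveyor's) formula. First the cross-terms c_i = x_i·y_{i+1} − x_{i+1}·y_i:
  -31, -77, -39, -20, -5  ⇒  2A = -172, A = -86.
Then Σ (x_i + x_{i+1})·c_i = -668, so x̄ = -668 / (6·(-86)) = 167/129.

167/129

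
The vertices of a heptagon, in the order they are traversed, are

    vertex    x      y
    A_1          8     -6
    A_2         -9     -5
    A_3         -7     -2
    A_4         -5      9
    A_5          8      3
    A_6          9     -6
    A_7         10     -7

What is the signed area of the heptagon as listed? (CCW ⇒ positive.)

Apply the shoelace (surveyor's) formula: 2A = Σ (x_i·y_{i+1} − x_{i+1}·y_i), indices taken mod 7.
Σ = (-94) + (-17) + (-73) + (-87) + (-75) + (-3) + (-4) = -353
Signed area = Σ/2 = -176.5 (negative ⇒ clockwise traversal).

-176.5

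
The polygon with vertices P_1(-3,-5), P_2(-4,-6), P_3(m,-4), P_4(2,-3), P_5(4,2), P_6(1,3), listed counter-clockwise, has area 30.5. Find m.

The doubled signed area Σ (x_i y_{i+1} − x_{i+1} y_i) is linear in m.
With m=0 it equals 52; the coefficient of m is 3 (from the two edges through P_3).
So 3·m + 52 = 2·30.5 = 61 ⇒ m = 3.

3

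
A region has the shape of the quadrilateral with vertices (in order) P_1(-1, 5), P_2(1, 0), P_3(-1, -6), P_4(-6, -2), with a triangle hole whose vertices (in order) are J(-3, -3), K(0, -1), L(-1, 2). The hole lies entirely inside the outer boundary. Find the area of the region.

Outer boundary:
Apply the shoelace (surveyor's) formula: 2A = Σ (x_i·y_{i+1} − x_{i+1}·y_i), indices taken mod 4.
Σ = (-5) + (-6) + (-34) + (-32) = -77
Area = |Σ|/2 = 38.5.
Hole:
Apply the shoelace (surveyor's) formula: 2A = Σ (x_i·y_{i+1} − x_{i+1}·y_i), indices taken mod 3.
Cross-terms: 3, -1, 9  ⇒  Σ = 11
Area = |Σ|/2 = 5.5.
Net area = 38.5 − 5.5 = 33.

33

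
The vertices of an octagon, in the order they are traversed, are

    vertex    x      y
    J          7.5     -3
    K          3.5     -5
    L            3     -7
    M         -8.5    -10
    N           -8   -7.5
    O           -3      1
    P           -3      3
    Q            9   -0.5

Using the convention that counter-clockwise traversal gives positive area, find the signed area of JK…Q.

-113.75

J→K: (7.5)(-5) − (3.5)(-3) = -27
K→L: (3.5)(-7) − (3)(-5) = -9.5
L→M: (3)(-10) − (-8.5)(-7) = -89.5
M→N: (-8.5)(-7.5) − (-8)(-10) = -16.25
N→O: (-8)(1) − (-3)(-7.5) = -30.5
O→P: (-3)(3) − (-3)(1) = -6
P→Q: (-3)(-0.5) − (9)(3) = -25.5
Q→J: (9)(-3) − (7.5)(-0.5) = -23.25
Σ = -227.5
Signed area = Σ/2 = -113.75 (negative ⇒ clockwise traversal).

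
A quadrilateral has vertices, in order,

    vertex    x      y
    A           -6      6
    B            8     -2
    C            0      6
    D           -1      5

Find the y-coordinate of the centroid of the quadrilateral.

Apply the shoelace (surveyor's) formula. First the cross-terms c_i = x_i·y_{i+1} − x_{i+1}·y_i:
  -36, 48, 6, 24  ⇒  2A = 42, A = 21.
Then Σ (y_i + y_{i+1})·c_i = 378, so ȳ = 378 / (6·21) = 3.

3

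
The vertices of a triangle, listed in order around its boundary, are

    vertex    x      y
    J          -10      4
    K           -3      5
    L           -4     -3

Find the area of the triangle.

27.5

Σ = (-38) + (29) + (-46) = -55
Area = |Σ|/2 = 27.5.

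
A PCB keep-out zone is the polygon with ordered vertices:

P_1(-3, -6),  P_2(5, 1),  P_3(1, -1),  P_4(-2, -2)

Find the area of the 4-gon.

11.5

Apply the shoelace (surveyor's) formula: 2A = Σ (x_i·y_{i+1} − x_{i+1}·y_i), indices taken mod 4.
Σ = (27) + (-6) + (-4) + (6) = 23
Area = |Σ|/2 = 11.5.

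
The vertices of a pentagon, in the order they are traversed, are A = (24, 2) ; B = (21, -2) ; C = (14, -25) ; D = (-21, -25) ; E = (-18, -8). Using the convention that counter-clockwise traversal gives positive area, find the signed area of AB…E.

-794

Σ = (-90) + (-497) + (-875) + (-282) + (156) = -1588
Signed area = Σ/2 = -794 (negative ⇒ clockwise traversal).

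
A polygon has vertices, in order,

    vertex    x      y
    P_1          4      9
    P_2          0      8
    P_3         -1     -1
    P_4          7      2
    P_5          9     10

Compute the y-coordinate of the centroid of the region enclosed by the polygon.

1004/207

Apply the surveyor's formula. First the cross-terms c_i = x_i·y_{i+1} − x_{i+1}·y_i:
  32, 8, 5, 52, 41  ⇒  2A = 138, A = 69.
Then Σ (y_i + y_{i+1})·c_i = 2008, so ȳ = 2008 / (6·69) = 1004/207.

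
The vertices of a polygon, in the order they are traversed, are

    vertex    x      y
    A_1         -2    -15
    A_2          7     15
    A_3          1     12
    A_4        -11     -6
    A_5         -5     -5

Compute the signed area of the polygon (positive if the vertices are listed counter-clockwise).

180

Σ = (75) + (69) + (126) + (25) + (65) = 360
Signed area = Σ/2 = 180 (positive ⇒ counter-clockwise traversal).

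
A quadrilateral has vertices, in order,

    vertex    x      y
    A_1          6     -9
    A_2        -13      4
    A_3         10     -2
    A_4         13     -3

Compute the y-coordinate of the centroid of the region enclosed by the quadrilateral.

Apply Gauss's area formula. First the cross-terms c_i = x_i·y_{i+1} − x_{i+1}·y_i:
  -93, -14, -4, -99  ⇒  2A = -210, A = -105.
Then Σ (y_i + y_{i+1})·c_i = 1645, so ȳ = 1645 / (6·(-105)) = -47/18.

-47/18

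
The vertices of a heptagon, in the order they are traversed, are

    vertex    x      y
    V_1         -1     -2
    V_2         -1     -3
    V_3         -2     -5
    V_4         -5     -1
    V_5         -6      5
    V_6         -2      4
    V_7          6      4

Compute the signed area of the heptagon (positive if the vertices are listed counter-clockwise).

Apply the shoelace (surveyor's) formula: 2A = Σ (x_i·y_{i+1} − x_{i+1}·y_i), indices taken mod 7.
Σ = (1) + (-1) + (-23) + (-31) + (-14) + (-32) + (-8) = -108
Signed area = Σ/2 = -54 (negative ⇒ clockwise traversal).

-54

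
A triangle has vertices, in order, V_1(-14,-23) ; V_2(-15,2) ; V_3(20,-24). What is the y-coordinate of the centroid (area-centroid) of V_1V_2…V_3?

-15

Apply Gauss's area formula. First the cross-terms c_i = x_i·y_{i+1} − x_{i+1}·y_i:
  -373, 320, -796  ⇒  2A = -849, A = -424.5.
Then Σ (y_i + y_{i+1})·c_i = 38205, so ȳ = 38205 / (6·(-424.5)) = -15.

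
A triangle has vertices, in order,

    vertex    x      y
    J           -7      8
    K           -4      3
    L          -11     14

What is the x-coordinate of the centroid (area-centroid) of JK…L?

Apply Gauss's area formula. First the cross-terms c_i = x_i·y_{i+1} − x_{i+1}·y_i:
  11, -23, 10  ⇒  2A = -2, A = -1.
Then Σ (x_i + x_{i+1})·c_i = 44, so x̄ = 44 / (6·(-1)) = -22/3.

-22/3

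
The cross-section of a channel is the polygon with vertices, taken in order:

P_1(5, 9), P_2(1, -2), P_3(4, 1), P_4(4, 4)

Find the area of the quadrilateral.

9

P_1→P_2: (5)(-2) − (1)(9) = -19
P_2→P_3: (1)(1) − (4)(-2) = 9
P_3→P_4: (4)(4) − (4)(1) = 12
P_4→P_1: (4)(9) − (5)(4) = 16
Σ = 18
Area = |Σ|/2 = 9.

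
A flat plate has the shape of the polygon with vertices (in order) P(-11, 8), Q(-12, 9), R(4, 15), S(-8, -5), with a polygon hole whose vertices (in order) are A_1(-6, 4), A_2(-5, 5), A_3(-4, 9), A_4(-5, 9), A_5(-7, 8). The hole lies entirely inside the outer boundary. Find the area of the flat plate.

Outer boundary:
P→Q: (-11)(9) − (-12)(8) = -3
Q→R: (-12)(15) − (4)(9) = -216
R→S: (4)(-5) − (-8)(15) = 100
S→P: (-8)(8) − (-11)(-5) = -119
Σ = -238
Area = |Σ|/2 = 119.
Hole:
Apply the surveyor's formula: 2A = Σ (x_i·y_{i+1} − x_{i+1}·y_i), indices taken mod 5.
Σ = (-10) + (-25) + (9) + (23) + (20) = 17
Area = |Σ|/2 = 8.5.
Net area = 119 − 8.5 = 110.5.

110.5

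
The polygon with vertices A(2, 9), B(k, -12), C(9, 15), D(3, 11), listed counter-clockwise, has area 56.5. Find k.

Write out the shoelace sum; only the two edges meeting at B involve k:
2·Area = [(2·(-12) − k·9) + (k·15 − 9·(-12))] + 59
       = 6·k + 143 = 113
⇒ k = -5.

-5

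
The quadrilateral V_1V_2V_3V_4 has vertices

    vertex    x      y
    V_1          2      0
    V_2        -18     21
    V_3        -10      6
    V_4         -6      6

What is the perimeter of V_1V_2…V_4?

60

|V_1V_2| = √((-20)² + (21)²) = √841 = 29
|V_2V_3| = √((8)² + (-15)²) = √289 = 17
|V_3V_4| = √((4)² + (0)²) = √16 = 4
|V_4V_1| = √((8)² + (-6)²) = √100 = 10
Perimeter = 29 + 17 + 4 + 10 = 60.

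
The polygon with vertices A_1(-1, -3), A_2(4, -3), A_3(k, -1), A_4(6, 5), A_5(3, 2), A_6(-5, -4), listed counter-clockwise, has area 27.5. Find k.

4

The doubled signed area Σ (x_i y_{i+1} − x_{i+1} y_i) is linear in k.
With k=0 it equals 23; the coefficient of k is 8 (from the two edges through A_3).
So 8·k + 23 = 2·27.5 = 55 ⇒ k = 4.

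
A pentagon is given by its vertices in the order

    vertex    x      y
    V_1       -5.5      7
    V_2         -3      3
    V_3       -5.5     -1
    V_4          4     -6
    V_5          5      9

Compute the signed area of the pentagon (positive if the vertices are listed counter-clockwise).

V_1→V_2: (-5.5)(3) − (-3)(7) = 4.5
V_2→V_3: (-3)(-1) − (-5.5)(3) = 19.5
V_3→V_4: (-5.5)(-6) − (4)(-1) = 37
V_4→V_5: (4)(9) − (5)(-6) = 66
V_5→V_1: (5)(7) − (-5.5)(9) = 84.5
Σ = 211.5
Signed area = Σ/2 = 105.75 (positive ⇒ counter-clockwise traversal).

105.75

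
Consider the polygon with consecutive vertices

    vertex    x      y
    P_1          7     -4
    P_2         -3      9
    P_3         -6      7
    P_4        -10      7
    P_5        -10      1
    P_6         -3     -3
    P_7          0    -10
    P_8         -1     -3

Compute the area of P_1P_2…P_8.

125

Apply Gauss's area formula: 2A = Σ (x_i·y_{i+1} − x_{i+1}·y_i), indices taken mod 8.
P_1→P_2: (7)(9) − (-3)(-4) = 51
P_2→P_3: (-3)(7) − (-6)(9) = 33
P_3→P_4: (-6)(7) − (-10)(7) = 28
P_4→P_5: (-10)(1) − (-10)(7) = 60
P_5→P_6: (-10)(-3) − (-3)(1) = 33
P_6→P_7: (-3)(-10) − (0)(-3) = 30
P_7→P_8: (0)(-3) − (-1)(-10) = -10
P_8→P_1: (-1)(-4) − (7)(-3) = 25
Σ = 250
Area = |Σ|/2 = 125.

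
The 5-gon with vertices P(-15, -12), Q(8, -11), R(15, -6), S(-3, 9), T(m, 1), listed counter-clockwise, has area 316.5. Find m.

-6

The doubled signed area Σ (x_i y_{i+1} − x_{i+1} y_i) is linear in m.
With m=0 it equals 507; the coefficient of m is -21 (from the two edges through T).
So -21·m + 507 = 2·316.5 = 633 ⇒ m = -6.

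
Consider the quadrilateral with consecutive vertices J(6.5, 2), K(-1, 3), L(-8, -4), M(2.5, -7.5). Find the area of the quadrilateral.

Apply the shoelace formula: 2A = Σ (x_i·y_{i+1} − x_{i+1}·y_i), indices taken mod 4.
Σ = (21.5) + (28) + (70) + (53.75) = 173.25
Area = |Σ|/2 = 86.625.

86.625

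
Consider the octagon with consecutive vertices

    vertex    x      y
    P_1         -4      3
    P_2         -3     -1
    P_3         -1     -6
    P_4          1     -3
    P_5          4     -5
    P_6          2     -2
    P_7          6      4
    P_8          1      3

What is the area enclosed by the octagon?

Apply the shoelace (surveyor's) formula: 2A = Σ (x_i·y_{i+1} − x_{i+1}·y_i), indices taken mod 8.
Σ = (13) + (17) + (9) + (7) + (2) + (20) + (14) + (15) = 97
Area = |Σ|/2 = 48.5.

48.5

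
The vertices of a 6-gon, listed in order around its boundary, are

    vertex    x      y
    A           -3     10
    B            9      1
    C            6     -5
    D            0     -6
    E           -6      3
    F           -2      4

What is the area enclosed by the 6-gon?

Σ = (-93) + (-51) + (-36) + (-36) + (-18) + (-8) = -242
Area = |Σ|/2 = 121.

121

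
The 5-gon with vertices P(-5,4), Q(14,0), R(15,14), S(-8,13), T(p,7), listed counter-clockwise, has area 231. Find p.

The doubled signed area Σ (x_i y_{i+1} − x_{i+1} y_i) is linear in p.
With p=0 it equals 426; the coefficient of p is -9 (from the two edges through T).
So -9·p + 426 = 2·231 = 462 ⇒ p = -4.

-4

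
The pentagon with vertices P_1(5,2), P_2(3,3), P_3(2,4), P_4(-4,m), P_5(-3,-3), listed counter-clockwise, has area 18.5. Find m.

Write out the shoelace sum; only the two edges meeting at P_4 involve m:
2·Area = [(2·m − (-4)·4) + ((-4)·(-3) − (-3)·m)] + 24
       = 5·m + 52 = 37
⇒ m = -3.

-3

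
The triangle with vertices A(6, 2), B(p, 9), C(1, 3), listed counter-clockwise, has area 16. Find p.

3

Write out the shoelace sum; only the two edges meeting at B involve p:
2·Area = [(6·9 − p·2) + (p·3 − 1·9)] + -16
       = 1·p + 29 = 32
⇒ p = 3.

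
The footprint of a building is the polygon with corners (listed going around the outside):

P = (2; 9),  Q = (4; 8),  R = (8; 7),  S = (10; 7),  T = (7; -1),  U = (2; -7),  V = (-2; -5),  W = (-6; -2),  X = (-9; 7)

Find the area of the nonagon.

190.5

Apply the shoelace formula: 2A = Σ (x_i·y_{i+1} − x_{i+1}·y_i), indices taken mod 9.
Σ = (-20) + (-36) + (-14) + (-59) + (-47) + (-24) + (-26) + (-60) + (-95) = -381
Area = |Σ|/2 = 190.5.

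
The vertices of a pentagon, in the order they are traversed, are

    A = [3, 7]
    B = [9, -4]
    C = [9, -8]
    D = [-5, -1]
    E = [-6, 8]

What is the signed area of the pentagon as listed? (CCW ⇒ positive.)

-136

Apply the shoelace (surveyor's) formula: 2A = Σ (x_i·y_{i+1} − x_{i+1}·y_i), indices taken mod 5.
A→B: (3)(-4) − (9)(7) = -75
B→C: (9)(-8) − (9)(-4) = -36
C→D: (9)(-1) − (-5)(-8) = -49
D→E: (-5)(8) − (-6)(-1) = -46
E→A: (-6)(7) − (3)(8) = -66
Σ = -272
Signed area = Σ/2 = -136 (negative ⇒ clockwise traversal).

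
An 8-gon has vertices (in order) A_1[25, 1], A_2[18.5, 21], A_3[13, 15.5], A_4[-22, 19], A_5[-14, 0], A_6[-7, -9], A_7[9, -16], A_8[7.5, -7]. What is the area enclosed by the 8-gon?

Cross-terms: 506.5, 13.75, 588, 266, 126, 193, 57, 182.5  ⇒  Σ = 1932.75
Area = |Σ|/2 = 966.375.

966.375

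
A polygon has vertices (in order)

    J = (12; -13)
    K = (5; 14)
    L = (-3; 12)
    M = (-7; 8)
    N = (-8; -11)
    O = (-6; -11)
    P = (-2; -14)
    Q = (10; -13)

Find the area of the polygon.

406

Apply the shoelace (surveyor's) formula: 2A = Σ (x_i·y_{i+1} − x_{i+1}·y_i), indices taken mod 8.
Cross-terms: 233, 102, 60, 141, 22, 62, 166, 26  ⇒  Σ = 812
Area = |Σ|/2 = 406.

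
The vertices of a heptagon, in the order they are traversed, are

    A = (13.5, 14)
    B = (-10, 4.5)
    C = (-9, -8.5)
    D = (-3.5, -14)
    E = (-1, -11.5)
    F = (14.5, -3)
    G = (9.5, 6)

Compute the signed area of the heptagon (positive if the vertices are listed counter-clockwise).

393

Apply the shoelace formula: 2A = Σ (x_i·y_{i+1} − x_{i+1}·y_i), indices taken mod 7.
Cross-terms: 200.75, 125.5, 96.25, 26.25, 169.75, 115.5, 52  ⇒  Σ = 786
Signed area = Σ/2 = 393 (positive ⇒ counter-clockwise traversal).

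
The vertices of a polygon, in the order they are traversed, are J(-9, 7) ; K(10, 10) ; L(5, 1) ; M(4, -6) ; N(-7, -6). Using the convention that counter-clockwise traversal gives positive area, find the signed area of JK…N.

-201.5

Cross-terms: -160, -40, -34, -66, -103  ⇒  Σ = -403
Signed area = Σ/2 = -201.5 (negative ⇒ clockwise traversal).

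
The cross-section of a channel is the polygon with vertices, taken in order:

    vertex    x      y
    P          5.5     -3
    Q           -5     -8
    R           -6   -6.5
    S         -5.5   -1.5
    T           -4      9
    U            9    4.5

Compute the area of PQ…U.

153.75

Σ = (-59) + (-15.5) + (-26.75) + (-55.5) + (-99) + (-51.75) = -307.5
Area = |Σ|/2 = 153.75.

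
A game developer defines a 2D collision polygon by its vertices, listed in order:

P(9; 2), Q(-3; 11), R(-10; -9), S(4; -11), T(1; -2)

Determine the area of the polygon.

Apply Gauss's area formula: 2A = Σ (x_i·y_{i+1} − x_{i+1}·y_i), indices taken mod 5.
Σ = (105) + (137) + (146) + (3) + (20) = 411
Area = |Σ|/2 = 205.5.

205.5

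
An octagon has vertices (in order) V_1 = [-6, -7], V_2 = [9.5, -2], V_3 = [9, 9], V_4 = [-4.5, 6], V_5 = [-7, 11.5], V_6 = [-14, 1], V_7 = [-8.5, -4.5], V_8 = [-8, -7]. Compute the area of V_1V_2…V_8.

Σ = (78.5) + (103.5) + (94.5) + (-9.75) + (154) + (71.5) + (23.5) + (14) = 529.75
Area = |Σ|/2 = 264.875.

264.875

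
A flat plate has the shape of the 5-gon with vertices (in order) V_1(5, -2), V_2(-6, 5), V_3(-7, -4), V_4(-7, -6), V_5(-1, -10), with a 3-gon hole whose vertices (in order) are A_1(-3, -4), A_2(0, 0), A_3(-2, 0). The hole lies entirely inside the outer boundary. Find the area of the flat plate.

97

Outer boundary:
Apply the shoelace (surveyor's) formula: 2A = Σ (x_i·y_{i+1} − x_{i+1}·y_i), indices taken mod 5.
V_1→V_2: (5)(5) − (-6)(-2) = 13
V_2→V_3: (-6)(-4) − (-7)(5) = 59
V_3→V_4: (-7)(-6) − (-7)(-4) = 14
V_4→V_5: (-7)(-10) − (-1)(-6) = 64
V_5→V_1: (-1)(-2) − (5)(-10) = 52
Σ = 202
Area = |Σ|/2 = 101.
Hole:
A_1→A_2: (-3)(0) − (0)(-4) = 0
A_2→A_3: (0)(0) − (-2)(0) = 0
A_3→A_1: (-2)(-4) − (-3)(0) = 8
Σ = 8
Area = |Σ|/2 = 4.
Net area = 101 − 4 = 97.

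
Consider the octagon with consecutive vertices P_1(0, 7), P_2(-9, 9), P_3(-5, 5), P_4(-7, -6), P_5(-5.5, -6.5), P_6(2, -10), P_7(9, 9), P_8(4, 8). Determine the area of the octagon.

190.25

Cross-terms: 63, 0, 65, 12.5, 68, 108, 36, 28  ⇒  Σ = 380.5
Area = |Σ|/2 = 190.25.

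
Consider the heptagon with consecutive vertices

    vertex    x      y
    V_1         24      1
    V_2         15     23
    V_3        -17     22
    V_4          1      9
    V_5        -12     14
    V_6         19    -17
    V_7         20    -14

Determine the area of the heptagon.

Cross-terms: 537, 721, -175, 122, -62, 74, 356  ⇒  Σ = 1573
Area = |Σ|/2 = 786.5.

786.5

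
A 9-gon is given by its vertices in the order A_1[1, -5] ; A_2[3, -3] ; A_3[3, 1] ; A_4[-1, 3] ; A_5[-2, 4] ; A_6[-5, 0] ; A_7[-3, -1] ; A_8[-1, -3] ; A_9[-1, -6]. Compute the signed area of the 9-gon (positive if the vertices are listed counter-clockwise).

41.5

Apply the surveyor's formula: 2A = Σ (x_i·y_{i+1} − x_{i+1}·y_i), indices taken mod 9.
Cross-terms: 12, 12, 10, 2, 20, 5, 8, 3, 11  ⇒  Σ = 83
Signed area = Σ/2 = 41.5 (positive ⇒ counter-clockwise traversal).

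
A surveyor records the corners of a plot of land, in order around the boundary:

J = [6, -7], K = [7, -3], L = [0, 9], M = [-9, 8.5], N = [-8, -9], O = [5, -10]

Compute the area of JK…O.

Apply the shoelace formula: 2A = Σ (x_i·y_{i+1} − x_{i+1}·y_i), indices taken mod 6.
Cross-terms: 31, 63, 81, 149, 125, 25  ⇒  Σ = 474
Area = |Σ|/2 = 237.

237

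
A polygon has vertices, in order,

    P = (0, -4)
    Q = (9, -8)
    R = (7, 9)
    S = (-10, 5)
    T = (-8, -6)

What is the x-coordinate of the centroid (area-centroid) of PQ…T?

Apply the surveyor's formula. First the cross-terms c_i = x_i·y_{i+1} − x_{i+1}·y_i:
  36, 137, 125, 100, 32  ⇒  2A = 430, A = 215.
Then Σ (x_i + x_{i+1})·c_i = 85, so x̄ = 85 / (6·215) = 17/258.

17/258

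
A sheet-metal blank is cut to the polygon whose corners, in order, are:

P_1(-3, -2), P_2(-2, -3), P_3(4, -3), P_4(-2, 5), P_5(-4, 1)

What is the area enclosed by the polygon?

33

Σ = (5) + (18) + (14) + (18) + (11) = 66
Area = |Σ|/2 = 33.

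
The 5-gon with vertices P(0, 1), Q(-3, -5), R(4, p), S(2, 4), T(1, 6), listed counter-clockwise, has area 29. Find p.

-2

Write out the shoelace sum; only the two edges meeting at R involve p:
2·Area = [((-3)·p − 4·(-5)) + (4·4 − 2·p)] + 12
       = -5·p + 48 = 58
⇒ p = -2.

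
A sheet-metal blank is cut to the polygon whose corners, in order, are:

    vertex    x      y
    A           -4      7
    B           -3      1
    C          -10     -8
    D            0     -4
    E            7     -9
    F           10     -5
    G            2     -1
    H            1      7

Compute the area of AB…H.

112

Apply the shoelace (surveyor's) formula: 2A = Σ (x_i·y_{i+1} − x_{i+1}·y_i), indices taken mod 8.
A→B: (-4)(1) − (-3)(7) = 17
B→C: (-3)(-8) − (-10)(1) = 34
C→D: (-10)(-4) − (0)(-8) = 40
D→E: (0)(-9) − (7)(-4) = 28
E→F: (7)(-5) − (10)(-9) = 55
F→G: (10)(-1) − (2)(-5) = 0
G→H: (2)(7) − (1)(-1) = 15
H→A: (1)(7) − (-4)(7) = 35
Σ = 224
Area = |Σ|/2 = 112.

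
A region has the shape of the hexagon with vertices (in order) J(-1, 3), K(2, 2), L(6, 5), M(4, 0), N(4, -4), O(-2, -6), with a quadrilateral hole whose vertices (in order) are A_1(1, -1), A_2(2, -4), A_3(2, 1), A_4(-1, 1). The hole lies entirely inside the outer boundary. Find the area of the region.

39.5

Outer boundary:
Cross-terms: -8, -2, -20, -16, -32, -12  ⇒  Σ = -90
Area = |Σ|/2 = 45.
Hole:
Apply the shoelace (surveyor's) formula: 2A = Σ (x_i·y_{i+1} − x_{i+1}·y_i), indices taken mod 4.
A_1→A_2: (1)(-4) − (2)(-1) = -2
A_2→A_3: (2)(1) − (2)(-4) = 10
A_3→A_4: (2)(1) − (-1)(1) = 3
A_4→A_1: (-1)(-1) − (1)(1) = 0
Σ = 11
Area = |Σ|/2 = 5.5.
Net area = 45 − 5.5 = 39.5.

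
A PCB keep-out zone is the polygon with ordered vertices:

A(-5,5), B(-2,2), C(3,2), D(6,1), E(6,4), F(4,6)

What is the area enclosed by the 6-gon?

34.5

A→B: (-5)(2) − (-2)(5) = 0
B→C: (-2)(2) − (3)(2) = -10
C→D: (3)(1) − (6)(2) = -9
D→E: (6)(4) − (6)(1) = 18
E→F: (6)(6) − (4)(4) = 20
F→A: (4)(5) − (-5)(6) = 50
Σ = 69
Area = |Σ|/2 = 34.5.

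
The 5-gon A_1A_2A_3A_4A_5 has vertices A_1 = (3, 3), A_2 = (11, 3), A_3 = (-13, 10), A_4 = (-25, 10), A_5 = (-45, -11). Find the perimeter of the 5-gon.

|A_1A_2| = √((8)² + (0)²) = √64 = 8
|A_2A_3| = √((-24)² + (7)²) = √625 = 25
|A_3A_4| = √((-12)² + (0)²) = √144 = 12
|A_4A_5| = √((-20)² + (-21)²) = √841 = 29
|A_5A_1| = √((48)² + (14)²) = √2500 = 50
Perimeter = 8 + 25 + 12 + 29 + 50 = 124.

124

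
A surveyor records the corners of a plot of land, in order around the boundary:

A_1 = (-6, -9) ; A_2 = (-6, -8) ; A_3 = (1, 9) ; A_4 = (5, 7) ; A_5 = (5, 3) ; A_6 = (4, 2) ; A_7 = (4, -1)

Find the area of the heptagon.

83

A_1→A_2: (-6)(-8) − (-6)(-9) = -6
A_2→A_3: (-6)(9) − (1)(-8) = -46
A_3→A_4: (1)(7) − (5)(9) = -38
A_4→A_5: (5)(3) − (5)(7) = -20
A_5→A_6: (5)(2) − (4)(3) = -2
A_6→A_7: (4)(-1) − (4)(2) = -12
A_7→A_1: (4)(-9) − (-6)(-1) = -42
Σ = -166
Area = |Σ|/2 = 83.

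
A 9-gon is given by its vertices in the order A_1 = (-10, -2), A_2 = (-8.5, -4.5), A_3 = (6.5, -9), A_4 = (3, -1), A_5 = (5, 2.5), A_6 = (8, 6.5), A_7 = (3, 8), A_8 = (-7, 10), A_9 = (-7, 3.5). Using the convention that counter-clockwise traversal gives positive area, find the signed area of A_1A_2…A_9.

A_1→A_2: (-10)(-4.5) − (-8.5)(-2) = 28
A_2→A_3: (-8.5)(-9) − (6.5)(-4.5) = 105.75
A_3→A_4: (6.5)(-1) − (3)(-9) = 20.5
A_4→A_5: (3)(2.5) − (5)(-1) = 12.5
A_5→A_6: (5)(6.5) − (8)(2.5) = 12.5
A_6→A_7: (8)(8) − (3)(6.5) = 44.5
A_7→A_8: (3)(10) − (-7)(8) = 86
A_8→A_9: (-7)(3.5) − (-7)(10) = 45.5
A_9→A_1: (-7)(-2) − (-10)(3.5) = 49
Σ = 404.25
Signed area = Σ/2 = 202.125 (positive ⇒ counter-clockwise traversal).

202.125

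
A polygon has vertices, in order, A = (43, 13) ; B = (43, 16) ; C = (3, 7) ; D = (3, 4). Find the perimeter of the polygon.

88

|AB| = √((0)² + (3)²) = √9 = 3
|BC| = √((-40)² + (-9)²) = √1681 = 41
|CD| = √((0)² + (-3)²) = √9 = 3
|DA| = √((40)² + (9)²) = √1681 = 41
Perimeter = 3 + 41 + 3 + 41 = 88.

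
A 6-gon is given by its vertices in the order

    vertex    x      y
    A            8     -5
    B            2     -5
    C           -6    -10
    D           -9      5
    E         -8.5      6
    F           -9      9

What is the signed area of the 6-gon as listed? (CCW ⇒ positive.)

-130.5

Apply the shoelace (surveyor's) formula: 2A = Σ (x_i·y_{i+1} − x_{i+1}·y_i), indices taken mod 6.
Σ = (-30) + (-50) + (-120) + (-11.5) + (-22.5) + (-27) = -261
Signed area = Σ/2 = -130.5 (negative ⇒ clockwise traversal).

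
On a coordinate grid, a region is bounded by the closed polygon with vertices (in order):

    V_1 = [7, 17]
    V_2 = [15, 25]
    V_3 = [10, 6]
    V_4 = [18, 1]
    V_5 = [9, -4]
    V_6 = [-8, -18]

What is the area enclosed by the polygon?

311.5

Σ = (-80) + (-160) + (-98) + (-81) + (-194) + (-10) = -623
Area = |Σ|/2 = 311.5.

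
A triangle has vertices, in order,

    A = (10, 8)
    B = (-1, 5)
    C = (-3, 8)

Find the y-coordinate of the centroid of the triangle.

Apply the surveyor's formula. First the cross-terms c_i = x_i·y_{i+1} − x_{i+1}·y_i:
  58, 7, -104  ⇒  2A = -39, A = -19.5.
Then Σ (y_i + y_{i+1})·c_i = -819, so ȳ = -819 / (6·(-19.5)) = 7.

7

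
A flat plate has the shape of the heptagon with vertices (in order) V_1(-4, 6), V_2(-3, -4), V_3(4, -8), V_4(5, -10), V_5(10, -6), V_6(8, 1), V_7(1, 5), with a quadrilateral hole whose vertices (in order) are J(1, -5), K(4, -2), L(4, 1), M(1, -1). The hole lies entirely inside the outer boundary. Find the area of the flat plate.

123

Outer boundary:
Apply the surveyor's formula: 2A = Σ (x_i·y_{i+1} − x_{i+1}·y_i), indices taken mod 7.
Cross-terms: 34, 40, 0, 70, 58, 39, 26  ⇒  Σ = 267
Area = |Σ|/2 = 133.5.
Hole:
Apply Gauss's area formula: 2A = Σ (x_i·y_{i+1} − x_{i+1}·y_i), indices taken mod 4.
Cross-terms: 18, 12, -5, -4  ⇒  Σ = 21
Area = |Σ|/2 = 10.5.
Net area = 133.5 − 10.5 = 123.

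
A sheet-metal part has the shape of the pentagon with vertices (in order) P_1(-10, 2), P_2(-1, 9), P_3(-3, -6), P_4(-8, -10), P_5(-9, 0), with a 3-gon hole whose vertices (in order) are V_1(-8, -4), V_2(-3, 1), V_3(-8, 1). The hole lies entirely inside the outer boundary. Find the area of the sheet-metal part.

78

Outer boundary:
Σ = (-88) + (33) + (-18) + (-90) + (-18) = -181
Area = |Σ|/2 = 90.5.
Hole:
Apply the surveyor's formula: 2A = Σ (x_i·y_{i+1} − x_{i+1}·y_i), indices taken mod 3.
Σ = (-20) + (5) + (40) = 25
Area = |Σ|/2 = 12.5.
Net area = 90.5 − 12.5 = 78.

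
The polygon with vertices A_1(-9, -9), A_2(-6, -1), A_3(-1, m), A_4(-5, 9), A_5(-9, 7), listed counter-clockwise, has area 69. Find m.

-3

Write out the shoelace sum; only the two edges meeting at A_3 involve m:
2·Area = [((-6)·m − (-1)·(-1)) + ((-1)·9 − (-5)·m)] + 145
       = -1·m + 135 = 138
⇒ m = -3.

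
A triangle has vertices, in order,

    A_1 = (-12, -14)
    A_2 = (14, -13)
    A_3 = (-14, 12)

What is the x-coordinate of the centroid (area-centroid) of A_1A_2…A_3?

-4

Apply the shoelace (surveyor's) formula. First the cross-terms c_i = x_i·y_{i+1} − x_{i+1}·y_i:
  352, -14, 340  ⇒  2A = 678, A = 339.
Then Σ (x_i + x_{i+1})·c_i = -8136, so x̄ = -8136 / (6·339) = -4.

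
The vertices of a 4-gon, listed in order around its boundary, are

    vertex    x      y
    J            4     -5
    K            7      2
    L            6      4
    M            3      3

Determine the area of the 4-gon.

Cross-terms: 43, 16, 6, -27  ⇒  Σ = 38
Area = |Σ|/2 = 19.

19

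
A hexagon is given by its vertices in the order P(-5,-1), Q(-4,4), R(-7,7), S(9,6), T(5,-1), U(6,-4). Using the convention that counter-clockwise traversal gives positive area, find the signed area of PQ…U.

Σ = (-24) + (0) + (-105) + (-39) + (-14) + (-26) = -208
Signed area = Σ/2 = -104 (negative ⇒ clockwise traversal).

-104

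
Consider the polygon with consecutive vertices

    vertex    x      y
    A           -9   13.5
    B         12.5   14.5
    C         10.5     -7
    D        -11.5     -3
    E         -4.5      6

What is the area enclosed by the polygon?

370.125

A→B: (-9)(14.5) − (12.5)(13.5) = -299.25
B→C: (12.5)(-7) − (10.5)(14.5) = -239.75
C→D: (10.5)(-3) − (-11.5)(-7) = -112
D→E: (-11.5)(6) − (-4.5)(-3) = -82.5
E→A: (-4.5)(13.5) − (-9)(6) = -6.75
Σ = -740.25
Area = |Σ|/2 = 370.125.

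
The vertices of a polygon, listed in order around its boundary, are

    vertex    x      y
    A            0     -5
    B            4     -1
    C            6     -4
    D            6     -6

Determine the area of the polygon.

Σ = (20) + (-10) + (-12) + (-30) = -32
Area = |Σ|/2 = 16.

16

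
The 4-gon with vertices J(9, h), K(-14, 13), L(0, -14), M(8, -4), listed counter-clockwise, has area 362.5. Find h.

12

Write out the shoelace sum; only the two edges meeting at J involve h:
2·Area = [(8·h − 9·(-4)) + (9·13 − (-14)·h)] + 308
       = 22·h + 461 = 725
⇒ h = 12.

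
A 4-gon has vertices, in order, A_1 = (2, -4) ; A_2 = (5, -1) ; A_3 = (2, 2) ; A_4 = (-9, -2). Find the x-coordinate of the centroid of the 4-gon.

-2/3

Apply Gauss's area formula. First the cross-terms c_i = x_i·y_{i+1} − x_{i+1}·y_i:
  18, 12, 14, 40  ⇒  2A = 84, A = 42.
Then Σ (x_i + x_{i+1})·c_i = -168, so x̄ = -168 / (6·42) = -2/3.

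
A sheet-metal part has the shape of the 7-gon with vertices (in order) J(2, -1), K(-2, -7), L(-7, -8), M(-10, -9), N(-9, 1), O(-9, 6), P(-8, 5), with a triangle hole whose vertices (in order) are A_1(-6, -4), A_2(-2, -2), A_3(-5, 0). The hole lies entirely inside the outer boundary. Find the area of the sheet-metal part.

93.5

Outer boundary:
Σ = (-16) + (-33) + (-17) + (-91) + (-45) + (3) + (-2) = -201
Area = |Σ|/2 = 100.5.
Hole:
Apply the surveyor's formula: 2A = Σ (x_i·y_{i+1} − x_{i+1}·y_i), indices taken mod 3.
Σ = (4) + (-10) + (20) = 14
Area = |Σ|/2 = 7.
Net area = 100.5 − 7 = 93.5.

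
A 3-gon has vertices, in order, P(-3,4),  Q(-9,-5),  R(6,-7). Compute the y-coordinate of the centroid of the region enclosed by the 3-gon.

-8/3

Apply the shoelace formula. First the cross-terms c_i = x_i·y_{i+1} − x_{i+1}·y_i:
  51, 93, 3  ⇒  2A = 147, A = 73.5.
Then Σ (y_i + y_{i+1})·c_i = -1176, so ȳ = -1176 / (6·73.5) = -8/3.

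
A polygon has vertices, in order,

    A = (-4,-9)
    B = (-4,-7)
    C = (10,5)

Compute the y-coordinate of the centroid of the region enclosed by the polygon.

Apply the shoelace formula. First the cross-terms c_i = x_i·y_{i+1} − x_{i+1}·y_i:
  -8, 50, -70  ⇒  2A = -28, A = -14.
Then Σ (y_i + y_{i+1})·c_i = 308, so ȳ = 308 / (6·(-14)) = -11/3.

-11/3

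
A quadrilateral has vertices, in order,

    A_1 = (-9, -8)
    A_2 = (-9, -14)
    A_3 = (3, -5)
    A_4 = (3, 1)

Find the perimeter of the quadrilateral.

42

|A_1A_2| = √((0)² + (-6)²) = √36 = 6
|A_2A_3| = √((12)² + (9)²) = √225 = 15
|A_3A_4| = √((0)² + (6)²) = √36 = 6
|A_4A_1| = √((-12)² + (-9)²) = √225 = 15
Perimeter = 6 + 15 + 6 + 15 = 42.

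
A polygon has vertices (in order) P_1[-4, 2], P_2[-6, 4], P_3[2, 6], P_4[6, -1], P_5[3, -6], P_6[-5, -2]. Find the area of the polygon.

Apply Gauss's area formula: 2A = Σ (x_i·y_{i+1} − x_{i+1}·y_i), indices taken mod 6.
Σ = (-4) + (-44) + (-38) + (-33) + (-36) + (-18) = -173
Area = |Σ|/2 = 86.5.

86.5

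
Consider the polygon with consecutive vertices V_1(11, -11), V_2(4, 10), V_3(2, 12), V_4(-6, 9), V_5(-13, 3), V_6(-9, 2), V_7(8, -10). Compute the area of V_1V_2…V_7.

Cross-terms: 154, 28, 90, 99, 1, 74, 22  ⇒  Σ = 468
Area = |Σ|/2 = 234.

234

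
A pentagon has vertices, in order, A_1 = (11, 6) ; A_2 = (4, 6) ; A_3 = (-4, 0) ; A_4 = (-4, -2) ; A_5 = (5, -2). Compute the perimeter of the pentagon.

38

|A_1A_2| = √((-7)² + (0)²) = √49 = 7
|A_2A_3| = √((-8)² + (-6)²) = √100 = 10
|A_3A_4| = √((0)² + (-2)²) = √4 = 2
|A_4A_5| = √((9)² + (0)²) = √81 = 9
|A_5A_1| = √((6)² + (8)²) = √100 = 10
Perimeter = 7 + 10 + 2 + 9 + 10 = 38.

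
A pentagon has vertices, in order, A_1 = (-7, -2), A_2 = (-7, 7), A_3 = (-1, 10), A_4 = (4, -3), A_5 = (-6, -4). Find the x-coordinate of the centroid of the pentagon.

Apply the surveyor's formula. First the cross-terms c_i = x_i·y_{i+1} − x_{i+1}·y_i:
  -63, -63, -37, -34, -16  ⇒  2A = -213, A = -106.5.
Then Σ (x_i + x_{i+1})·c_i = 1551, so x̄ = 1551 / (6·(-106.5)) = -517/213.

-517/213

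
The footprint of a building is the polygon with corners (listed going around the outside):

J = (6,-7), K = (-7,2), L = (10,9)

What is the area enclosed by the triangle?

J→K: (6)(2) − (-7)(-7) = -37
K→L: (-7)(9) − (10)(2) = -83
L→J: (10)(-7) − (6)(9) = -124
Σ = -244
Area = |Σ|/2 = 122.

122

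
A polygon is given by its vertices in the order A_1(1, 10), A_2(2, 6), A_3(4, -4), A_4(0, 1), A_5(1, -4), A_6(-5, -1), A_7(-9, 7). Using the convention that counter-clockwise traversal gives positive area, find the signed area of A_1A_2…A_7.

Cross-terms: -14, -32, 4, -1, -21, -44, -97  ⇒  Σ = -205
Signed area = Σ/2 = -102.5 (negative ⇒ clockwise traversal).

-102.5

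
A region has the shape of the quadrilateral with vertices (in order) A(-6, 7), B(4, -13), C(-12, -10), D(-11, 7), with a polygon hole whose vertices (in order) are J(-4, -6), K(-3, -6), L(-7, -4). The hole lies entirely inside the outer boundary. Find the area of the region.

186.5

Outer boundary:
Apply Gauss's area formula: 2A = Σ (x_i·y_{i+1} − x_{i+1}·y_i), indices taken mod 4.
Σ = (50) + (-196) + (-194) + (-35) = -375
Area = |Σ|/2 = 187.5.
Hole:
Apply the shoelace (surveyor's) formula: 2A = Σ (x_i·y_{i+1} − x_{i+1}·y_i), indices taken mod 3.
Σ = (6) + (-30) + (26) = 2
Area = |Σ|/2 = 1.
Net area = 187.5 − 1 = 186.5.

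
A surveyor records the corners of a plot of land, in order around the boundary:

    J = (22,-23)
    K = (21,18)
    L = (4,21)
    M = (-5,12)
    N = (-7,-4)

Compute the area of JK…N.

Apply the shoelace (surveyor's) formula: 2A = Σ (x_i·y_{i+1} − x_{i+1}·y_i), indices taken mod 5.
Σ = (879) + (369) + (153) + (104) + (249) = 1754
Area = |Σ|/2 = 877.

877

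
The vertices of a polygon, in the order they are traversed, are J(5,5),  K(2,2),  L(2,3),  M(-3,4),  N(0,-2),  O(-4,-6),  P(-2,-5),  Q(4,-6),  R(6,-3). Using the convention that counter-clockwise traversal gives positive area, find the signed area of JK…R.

Σ = (0) + (2) + (17) + (6) + (-8) + (8) + (32) + (24) + (45) = 126
Signed area = Σ/2 = 63 (positive ⇒ counter-clockwise traversal).

63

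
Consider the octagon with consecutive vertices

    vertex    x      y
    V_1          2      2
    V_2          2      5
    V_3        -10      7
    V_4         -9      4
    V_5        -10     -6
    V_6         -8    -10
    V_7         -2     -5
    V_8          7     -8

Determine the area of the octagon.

170

Apply Gauss's area formula: 2A = Σ (x_i·y_{i+1} − x_{i+1}·y_i), indices taken mod 8.
V_1→V_2: (2)(5) − (2)(2) = 6
V_2→V_3: (2)(7) − (-10)(5) = 64
V_3→V_4: (-10)(4) − (-9)(7) = 23
V_4→V_5: (-9)(-6) − (-10)(4) = 94
V_5→V_6: (-10)(-10) − (-8)(-6) = 52
V_6→V_7: (-8)(-5) − (-2)(-10) = 20
V_7→V_8: (-2)(-8) − (7)(-5) = 51
V_8→V_1: (7)(2) − (2)(-8) = 30
Σ = 340
Area = |Σ|/2 = 170.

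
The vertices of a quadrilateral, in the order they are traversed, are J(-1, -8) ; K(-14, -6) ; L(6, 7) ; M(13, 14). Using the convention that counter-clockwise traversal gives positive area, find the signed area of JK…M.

-132.5

Apply the shoelace formula: 2A = Σ (x_i·y_{i+1} − x_{i+1}·y_i), indices taken mod 4.
J→K: (-1)(-6) − (-14)(-8) = -106
K→L: (-14)(7) − (6)(-6) = -62
L→M: (6)(14) − (13)(7) = -7
M→J: (13)(-8) − (-1)(14) = -90
Σ = -265
Signed area = Σ/2 = -132.5 (negative ⇒ clockwise traversal).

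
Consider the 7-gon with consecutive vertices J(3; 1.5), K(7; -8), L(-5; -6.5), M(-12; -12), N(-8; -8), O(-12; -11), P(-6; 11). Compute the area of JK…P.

Apply Gauss's area formula: 2A = Σ (x_i·y_{i+1} − x_{i+1}·y_i), indices taken mod 7.
Σ = (-34.5) + (-85.5) + (-18) + (0) + (-8) + (-198) + (-42) = -386
Area = |Σ|/2 = 193.

193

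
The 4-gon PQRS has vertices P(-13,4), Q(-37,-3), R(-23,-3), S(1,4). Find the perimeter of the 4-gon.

|PQ| = √((-24)² + (-7)²) = √625 = 25
|QR| = √((14)² + (0)²) = √196 = 14
|RS| = √((24)² + (7)²) = √625 = 25
|SP| = √((-14)² + (0)²) = √196 = 14
Perimeter = 25 + 14 + 25 + 14 = 78.

78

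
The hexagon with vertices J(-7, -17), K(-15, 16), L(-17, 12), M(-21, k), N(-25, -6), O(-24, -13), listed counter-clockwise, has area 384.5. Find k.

The doubled signed area Σ (x_i y_{i+1} − x_{i+1} y_i) is linear in k.
With k=0 it equals 601; the coefficient of k is 8 (from the two edges through M).
So 8·k + 601 = 2·384.5 = 769 ⇒ k = 21.

21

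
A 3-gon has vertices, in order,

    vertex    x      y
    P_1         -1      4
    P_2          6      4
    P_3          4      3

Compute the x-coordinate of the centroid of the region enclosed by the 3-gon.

Apply Gauss's area formula. First the cross-terms c_i = x_i·y_{i+1} − x_{i+1}·y_i:
  -28, 2, 19  ⇒  2A = -7, A = -3.5.
Then Σ (x_i + x_{i+1})·c_i = -63, so x̄ = -63 / (6·(-3.5)) = 3.

3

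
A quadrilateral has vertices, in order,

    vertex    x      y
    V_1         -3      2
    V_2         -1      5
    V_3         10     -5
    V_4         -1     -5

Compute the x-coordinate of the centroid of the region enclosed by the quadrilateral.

Apply the shoelace (surveyor's) formula. First the cross-terms c_i = x_i·y_{i+1} − x_{i+1}·y_i:
  -13, -45, -55, -17  ⇒  2A = -130, A = -65.
Then Σ (x_i + x_{i+1})·c_i = -780, so x̄ = -780 / (6·(-65)) = 2.

2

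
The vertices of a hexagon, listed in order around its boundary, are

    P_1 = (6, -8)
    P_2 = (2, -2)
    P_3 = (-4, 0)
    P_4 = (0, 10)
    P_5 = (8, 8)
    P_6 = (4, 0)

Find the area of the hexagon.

94

Apply the shoelace (surveyor's) formula: 2A = Σ (x_i·y_{i+1} − x_{i+1}·y_i), indices taken mod 6.
Σ = (4) + (-8) + (-40) + (-80) + (-32) + (-32) = -188
Area = |Σ|/2 = 94.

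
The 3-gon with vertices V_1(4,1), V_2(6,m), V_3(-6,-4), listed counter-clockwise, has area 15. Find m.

The doubled signed area Σ (x_i y_{i+1} − x_{i+1} y_i) is linear in m.
With m=0 it equals -20; the coefficient of m is 10 (from the two edges through V_2).
So 10·m + -20 = 2·15 = 30 ⇒ m = 5.

5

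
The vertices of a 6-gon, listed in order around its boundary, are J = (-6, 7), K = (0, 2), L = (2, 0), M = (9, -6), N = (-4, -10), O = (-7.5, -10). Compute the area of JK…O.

144.75

Σ = (-12) + (-4) + (-12) + (-114) + (-35) + (-112.5) = -289.5
Area = |Σ|/2 = 144.75.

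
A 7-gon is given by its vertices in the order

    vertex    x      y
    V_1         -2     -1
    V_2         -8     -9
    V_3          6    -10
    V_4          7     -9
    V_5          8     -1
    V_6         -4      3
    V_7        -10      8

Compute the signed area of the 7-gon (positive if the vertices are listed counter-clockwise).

Apply the shoelace (surveyor's) formula: 2A = Σ (x_i·y_{i+1} − x_{i+1}·y_i), indices taken mod 7.
Cross-terms: 10, 134, 16, 65, 20, -2, 26  ⇒  Σ = 269
Signed area = Σ/2 = 134.5 (positive ⇒ counter-clockwise traversal).

134.5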